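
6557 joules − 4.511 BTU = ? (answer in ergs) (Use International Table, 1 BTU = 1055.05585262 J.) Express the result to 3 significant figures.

1.80e+10 ergs

6557 J = 6.55700e+10 erg and 4.511 BTU = 4.75936e+10 erg.
6.55700e+10 − 4.75936e+10 ≈ 1.80e+10 erg.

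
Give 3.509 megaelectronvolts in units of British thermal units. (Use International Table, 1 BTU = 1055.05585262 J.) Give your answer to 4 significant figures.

1 megaelectronvolt = 1.51857e-16 BTU.
Then 3.509 × 1.51857e-16 ≈ 5.329e-16 BTU.

5.329e-16 British thermal units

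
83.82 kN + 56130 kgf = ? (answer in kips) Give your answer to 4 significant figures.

142.6 kip

83.82 kN = 18.8435 kip and 56130 kgf = 123.745 kip.
18.8435 + 123.745 ≈ 142.6 kip.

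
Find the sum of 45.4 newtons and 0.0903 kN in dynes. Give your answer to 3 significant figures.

1.36 × 10^7 dyn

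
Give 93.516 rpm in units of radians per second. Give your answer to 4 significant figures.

1 revolution per minute = 0.104720 radians per second.
Then 93.516 × 0.104720 ≈ 9.793 rad/s.

9.793 rad/s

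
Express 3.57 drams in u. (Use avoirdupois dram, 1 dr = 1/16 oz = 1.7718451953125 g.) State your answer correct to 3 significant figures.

3.81e+24 u

1 dram = 1.06703e+24 u.
Then 3.57 × 1.06703e+24 ≈ 3.81e+24 u.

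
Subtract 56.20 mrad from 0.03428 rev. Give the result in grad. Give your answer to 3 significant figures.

10.1 grad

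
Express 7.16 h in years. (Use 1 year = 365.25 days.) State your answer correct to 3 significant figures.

0.000817 years

1 h = 0.000114077 years.
Thus 7.16 × 0.000114077 ≈ 0.000817 yr.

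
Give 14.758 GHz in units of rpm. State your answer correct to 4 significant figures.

1 GHz = 6.00000e+10 rpm.
Then 14.758 × 6.00000e+10 ≈ 8.855e+11 rpm.

8.855e+11 rpm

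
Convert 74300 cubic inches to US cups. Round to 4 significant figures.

5146 US cup

1 in³ = 0.0692641 US cups.
Then 74300 × 0.0692641 ≈ 5146 US cup.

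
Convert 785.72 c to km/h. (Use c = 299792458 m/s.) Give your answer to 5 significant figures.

1 c = 1.07925 × 10^9 km/h.
So 785.72 × 1.07925 × 10^9 ≈ 8.4799 × 10^11 km/h.

8.4799 × 10^11 km/h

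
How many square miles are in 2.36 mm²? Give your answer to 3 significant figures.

9.11e-13 mi²

1 mm² = 3.86102e-13 mi².
Thus 2.36 × 3.86102e-13 ≈ 9.11e-13 mi².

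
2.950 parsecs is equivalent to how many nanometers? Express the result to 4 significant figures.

1 parsec = 3.08568 × 10^25 nm.
Thus 2.950 × 3.08568 × 10^25 ≈ 9.103 × 10^25 nm.

9.103 × 10^25 nm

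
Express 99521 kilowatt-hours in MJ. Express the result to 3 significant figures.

358000 megajoules

1 kWh = 3.60000 MJ.
So 99521 × 3.60000 ≈ 358000 MJ.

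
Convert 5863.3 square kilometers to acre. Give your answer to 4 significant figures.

1 km² = 247.105 acres.
Thus 5863.3 × 247.105 ≈ 1.449e+6 acre.

1.449e+6 acre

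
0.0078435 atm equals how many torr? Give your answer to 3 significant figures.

5.96 torr

1 atmosphere = 760.000 torr.
Thus 0.0078435 × 760.000 ≈ 5.96 torr.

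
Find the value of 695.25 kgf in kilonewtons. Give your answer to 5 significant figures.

6.8181 kilonewtons

1 kgf = 0.00980665 kN.
Then 695.25 × 0.00980665 ≈ 6.8181 kN.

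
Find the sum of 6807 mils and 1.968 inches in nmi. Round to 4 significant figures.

6807 mil = 9.33573e-5 nmi and 1.968 in = 2.69909e-5 nmi.
9.33573e-5 + 2.69909e-5 ≈ 0.0001203 nmi.

0.0001203 nmi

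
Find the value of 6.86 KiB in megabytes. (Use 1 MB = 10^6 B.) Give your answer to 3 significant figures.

1 kibibyte = 0.00102400 MB.
6.86 × 0.00102400 ≈ 0.00702 MB.

0.00702 megabytes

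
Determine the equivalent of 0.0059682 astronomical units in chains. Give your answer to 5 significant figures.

4.4382 × 10^7 chains

1 au = 7.43646 × 10^9 chains.
Then 0.0059682 × 7.43646 × 10^9 ≈ 4.4382 × 10^7 chain.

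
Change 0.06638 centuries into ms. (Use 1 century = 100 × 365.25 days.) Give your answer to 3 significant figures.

2.09e+11 milliseconds

1 century = 3.15576e+12 milliseconds.
So 0.06638 × 3.15576e+12 ≈ 2.09e+11 ms.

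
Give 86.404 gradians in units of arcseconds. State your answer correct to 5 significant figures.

279950 arcseconds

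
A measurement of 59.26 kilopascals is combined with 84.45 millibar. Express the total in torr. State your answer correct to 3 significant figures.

59.26 kPa = 444.487 torr and 84.45 mbar = 63.3427 torr.
444.487 + 63.3427 ≈ 508 torr.

508 torr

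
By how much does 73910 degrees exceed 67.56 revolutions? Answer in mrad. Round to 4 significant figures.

865500 milliradians

73910 ° = 1.28997 × 10^6 mrad and 67.56 rev = 424492 mrad.
1.28997 × 10^6 − 424492 ≈ 865500 mrad.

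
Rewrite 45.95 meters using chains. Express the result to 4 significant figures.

2.284 chains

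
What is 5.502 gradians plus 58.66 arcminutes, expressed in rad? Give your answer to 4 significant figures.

5.502 grad = 0.0864252 rad and 58.66 arcmin = 0.0170635 rad.
0.0864252 + 0.0170635 ≈ 0.1035 rad.

0.1035 rad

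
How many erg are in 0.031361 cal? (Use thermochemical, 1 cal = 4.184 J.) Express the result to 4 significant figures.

1.312 × 10^6 erg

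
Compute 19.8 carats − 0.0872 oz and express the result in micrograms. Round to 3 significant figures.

1.49 × 10^6 micrograms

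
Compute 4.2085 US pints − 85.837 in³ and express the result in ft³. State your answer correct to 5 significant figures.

4.2085 US pt = 0.0703243 ft³ and 85.837 in³ = 0.0496742 ft³.
0.0703243 − 0.0496742 ≈ 0.020650 ft³.

0.020650 ft³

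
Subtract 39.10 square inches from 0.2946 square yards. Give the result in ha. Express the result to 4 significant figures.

0.2946 yd² = 2.46323 × 10^-5 ha and 39.10 in² = 2.52258 × 10^-6 ha.
2.46323 × 10^-5 − 2.52258 × 10^-6 ≈ 2.211 × 10^-5 ha.

2.211 × 10^-5 ha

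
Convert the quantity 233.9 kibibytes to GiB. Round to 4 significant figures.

0.0002231 GiB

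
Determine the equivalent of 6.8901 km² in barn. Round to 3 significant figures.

6.89e+34 barn

1 square kilometer = 1.00000e+34 barns.
Then 6.8901 × 1.00000e+34 ≈ 6.89e+34 barn.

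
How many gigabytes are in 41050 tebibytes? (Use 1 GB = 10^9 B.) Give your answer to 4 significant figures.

4.513 × 10^7 gigabytes

1 TiB = 1099.51 GB.
So 41050 × 1099.51 ≈ 4.513 × 10^7 GB.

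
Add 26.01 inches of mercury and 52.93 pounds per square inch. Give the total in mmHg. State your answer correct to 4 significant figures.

26.01 inHg = 660.654 mmHg and 52.93 psi = 2737.27 mmHg.
660.654 + 2737.27 ≈ 3398 mmHg.

3398 mmHg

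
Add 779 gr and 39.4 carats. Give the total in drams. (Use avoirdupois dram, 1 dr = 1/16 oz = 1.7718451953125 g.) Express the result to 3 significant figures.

32.9 dr

779 gr = 28.4891 dr and 39.4 ct = 4.44734 dr.
28.4891 + 4.44734 ≈ 32.9 dr.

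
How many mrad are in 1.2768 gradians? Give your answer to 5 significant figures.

20.056 mrad

1 grad = 15.7080 milliradians.
1.2768 × 15.7080 ≈ 20.056 mrad.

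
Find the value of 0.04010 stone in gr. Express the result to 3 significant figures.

3930 grains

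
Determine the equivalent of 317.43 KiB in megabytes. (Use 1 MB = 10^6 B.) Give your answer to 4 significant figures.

0.3250 MB

1 kibibyte = 0.00102400 megabytes.
317.43 × 0.00102400 ≈ 0.3250 MB.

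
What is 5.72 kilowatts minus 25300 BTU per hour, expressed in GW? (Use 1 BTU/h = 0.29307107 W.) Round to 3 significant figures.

-1.69 × 10^-6 GW

5.72 kW = 5.72000 × 10^-6 GW and 25300 BTU/h = 7.41470 × 10^-6 GW.
5.72000 × 10^-6 − 7.41470 × 10^-6 ≈ -1.69 × 10^-6 GW.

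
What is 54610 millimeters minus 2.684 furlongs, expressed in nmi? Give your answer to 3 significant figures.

-0.262 nautical miles

54610 mm = 0.0294870 nmi and 2.684 furlong = 0.291542 nmi.
0.0294870 − 0.291542 ≈ -0.262 nmi.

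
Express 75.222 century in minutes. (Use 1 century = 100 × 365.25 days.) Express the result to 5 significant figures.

1 century = 5.25960 × 10^7 minutes.
Then 75.222 × 5.25960 × 10^7 ≈ 3.9564 × 10^9 min.

3.9564 × 10^9 minutes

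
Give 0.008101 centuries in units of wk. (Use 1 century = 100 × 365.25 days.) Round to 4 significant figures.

42.27 wk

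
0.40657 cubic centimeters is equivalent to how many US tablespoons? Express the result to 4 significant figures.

1 cm³ = 0.0676280 US tbsp.
So 0.40657 × 0.0676280 ≈ 0.02750 US tbsp.

0.02750 US tbsp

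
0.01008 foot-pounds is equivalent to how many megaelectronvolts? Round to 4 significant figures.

8.530 × 10^10 megaelectronvolts

1 ft·lbf = 8.46235 × 10^12 MeV.
Then 0.01008 × 8.46235 × 10^12 ≈ 8.530 × 10^10 MeV.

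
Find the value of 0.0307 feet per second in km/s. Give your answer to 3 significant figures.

1 foot per second = 0.000304800 km/s.
Then 0.0307 × 0.000304800 ≈ 9.36e-6 km/s.

9.36e-6 km/s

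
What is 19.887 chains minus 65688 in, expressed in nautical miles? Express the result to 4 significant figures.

-0.6849 nautical miles

19.887 chain = 0.216017 nmi and 65688 in = 0.900905 nmi.
0.216017 − 0.900905 ≈ -0.6849 nmi.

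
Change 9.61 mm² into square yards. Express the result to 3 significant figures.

1.15e-5 yd²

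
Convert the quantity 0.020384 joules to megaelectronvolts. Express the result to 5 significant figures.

1.2723 × 10^11 MeV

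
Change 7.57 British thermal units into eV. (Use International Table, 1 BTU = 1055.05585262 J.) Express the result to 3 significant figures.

1 British thermal unit = 6.58514e+21 eV.
So 7.57 × 6.58514e+21 ≈ 4.98e+22 eV.

4.98e+22 eV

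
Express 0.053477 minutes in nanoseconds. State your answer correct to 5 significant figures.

3.2086e+9 ns

1 min = 6.00000e+10 nanoseconds.
Then 0.053477 × 6.00000e+10 ≈ 3.2086e+9 ns.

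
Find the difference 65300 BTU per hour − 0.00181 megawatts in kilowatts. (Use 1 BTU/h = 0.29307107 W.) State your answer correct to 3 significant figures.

17.3 kW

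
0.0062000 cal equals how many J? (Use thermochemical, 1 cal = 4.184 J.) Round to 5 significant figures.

1 cal = 4.18400 joules.
0.0062000 × 4.18400 ≈ 0.025941 J.

0.025941 J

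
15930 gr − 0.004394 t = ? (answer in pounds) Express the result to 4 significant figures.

-7.411 pounds

15930 gr = 2.27571 lb and 0.004394 t = 9.68711 lb.
2.27571 − 9.68711 ≈ -7.411 lb.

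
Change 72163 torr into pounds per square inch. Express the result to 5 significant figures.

1395.4 pounds per square inch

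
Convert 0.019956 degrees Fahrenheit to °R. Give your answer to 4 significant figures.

459.7 °R

°R = °F + 459.67.
Applying the formula gives 459.7 °R.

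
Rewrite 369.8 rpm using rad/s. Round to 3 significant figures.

1 rpm = 0.104720 rad/s.
Thus 369.8 × 0.104720 ≈ 38.7 rad/s.

38.7 rad/s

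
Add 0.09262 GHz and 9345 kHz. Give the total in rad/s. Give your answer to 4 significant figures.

0.09262 GHz = 5.81949e+8 rad/s and 9345 kHz = 5.87164e+7 rad/s.
5.81949e+8 + 5.87164e+7 ≈ 6.407e+8 rad/s.

6.407e+8 radians per second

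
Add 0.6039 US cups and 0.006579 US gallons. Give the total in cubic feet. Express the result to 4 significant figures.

0.6039 US cup = 0.00504561 ft³ and 0.006579 US gal = 0.000879484 ft³.
0.00504561 + 0.000879484 ≈ 0.005925 ft³.

0.005925 cubic feet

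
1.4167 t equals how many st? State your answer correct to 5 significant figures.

1 t = 157.473 st.
Then 1.4167 × 157.473 ≈ 223.09 st.

223.09 st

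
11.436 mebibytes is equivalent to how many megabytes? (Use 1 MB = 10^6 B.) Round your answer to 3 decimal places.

11.992 megabytes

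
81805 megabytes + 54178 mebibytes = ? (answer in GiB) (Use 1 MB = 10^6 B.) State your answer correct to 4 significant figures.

129.1 GiB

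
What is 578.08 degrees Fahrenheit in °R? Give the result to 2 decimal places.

°R = °F + 459.67.
Applying the formula gives 1037.75 °R.

1037.75 °R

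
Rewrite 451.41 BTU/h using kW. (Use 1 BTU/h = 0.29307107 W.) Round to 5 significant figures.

0.13230 kilowatts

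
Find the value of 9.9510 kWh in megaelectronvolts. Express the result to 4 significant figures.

2.236e+20 MeV

1 kWh = 2.24694e+19 megaelectronvolts.
Then 9.9510 × 2.24694e+19 ≈ 2.236e+20 MeV.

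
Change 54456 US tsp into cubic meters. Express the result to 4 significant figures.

1 US teaspoon = 4.92892e-6 cubic meters.
Then 54456 × 4.92892e-6 ≈ 0.2684 m³.

0.2684 m³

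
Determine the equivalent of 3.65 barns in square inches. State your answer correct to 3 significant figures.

1 barn = 1.55000e-25 in².
Thus 3.65 × 1.55000e-25 ≈ 5.66e-25 in².

5.66e-25 square inches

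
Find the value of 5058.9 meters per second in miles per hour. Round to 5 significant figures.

11316 miles per hour

1 meter per second = 2.23694 mph.
Then 5058.9 × 2.23694 ≈ 11316 mph.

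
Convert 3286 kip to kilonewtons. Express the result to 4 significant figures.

14620 kilonewtons

1 kip = 4.44822 kN.
Thus 3286 × 4.44822 ≈ 14620 kN.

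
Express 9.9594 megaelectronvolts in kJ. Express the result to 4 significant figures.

1 MeV = 1.60218e-16 kJ.
Thus 9.9594 × 1.60218e-16 ≈ 1.596e-15 kJ.

1.596e-15 kJ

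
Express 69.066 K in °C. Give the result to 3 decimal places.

K = °C + 273.15.
Applying the formula gives -204.084 °C.

-204.084 degrees Celsius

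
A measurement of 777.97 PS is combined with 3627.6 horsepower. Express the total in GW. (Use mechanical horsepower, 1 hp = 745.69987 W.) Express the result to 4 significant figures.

777.97 PS = 0.000572196 GW and 3627.6 hp = 0.00270510 GW.
0.000572196 + 0.00270510 ≈ 0.003277 GW.

0.003277 GW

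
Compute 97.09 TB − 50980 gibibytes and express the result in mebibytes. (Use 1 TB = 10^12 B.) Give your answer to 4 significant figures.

4.039e+7 mebibytes

97.09 TB = 9.25922e+7 MiB and 50980 GiB = 5.22035e+7 MiB.
9.25922e+7 − 5.22035e+7 ≈ 4.039e+7 MiB.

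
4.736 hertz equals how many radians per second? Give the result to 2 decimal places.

1 hertz = 6.28319 radians per second.
Thus 4.736 × 6.28319 ≈ 29.76 rad/s.

29.76 radians per second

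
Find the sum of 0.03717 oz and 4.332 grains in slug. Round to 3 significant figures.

0.03717 oz = 7.22049 × 10^-5 slug and 4.332 gr = 1.92347 × 10^-5 slug.
7.22049 × 10^-5 + 1.92347 × 10^-5 ≈ 9.14 × 10^-5 slug.

9.14 × 10^-5 slugs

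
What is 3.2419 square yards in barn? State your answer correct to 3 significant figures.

1 square yard = 8.36127e+27 barn.
So 3.2419 × 8.36127e+27 ≈ 2.71e+28 barn.

2.71e+28 barn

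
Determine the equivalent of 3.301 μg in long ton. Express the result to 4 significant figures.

3.249e-12 long ton

1 μg = 9.84207e-13 long ton.
3.301 × 9.84207e-13 ≈ 3.249e-12 long ton.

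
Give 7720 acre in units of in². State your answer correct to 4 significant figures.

1 acre = 6.27264e+6 square inches.
Then 7720 × 6.27264e+6 ≈ 4.842e+10 in².

4.842e+10 in²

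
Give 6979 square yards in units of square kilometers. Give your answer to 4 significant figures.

0.005835 km²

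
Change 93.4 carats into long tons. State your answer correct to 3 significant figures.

1 carat = 1.96841 × 10^-7 long tons.
Thus 93.4 × 1.96841 × 10^-7 ≈ 1.84 × 10^-5 long ton.

1.84 × 10^-5 long tons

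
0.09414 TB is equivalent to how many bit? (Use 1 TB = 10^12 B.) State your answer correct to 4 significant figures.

7.531 × 10^11 bit

1 TB = 8.00000 × 10^12 bit.
Then 0.09414 × 8.00000 × 10^12 ≈ 7.531 × 10^11 bit.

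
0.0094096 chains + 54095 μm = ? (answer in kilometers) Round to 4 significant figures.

0.0002434 km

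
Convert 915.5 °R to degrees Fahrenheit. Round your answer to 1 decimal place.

455.8 °F

°R = °F + 459.67.
Applying the formula gives 455.8 °F.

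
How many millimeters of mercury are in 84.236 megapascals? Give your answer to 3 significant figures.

1 MPa = 7500.62 mmHg.
So 84.236 × 7500.62 ≈ 632000 mmHg.

632000 millimeters of mercury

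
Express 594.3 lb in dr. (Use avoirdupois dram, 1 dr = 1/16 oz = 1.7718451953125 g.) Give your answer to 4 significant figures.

152100 dr

1 lb = 256.000 dr.
Then 594.3 × 256.000 ≈ 152100 dr.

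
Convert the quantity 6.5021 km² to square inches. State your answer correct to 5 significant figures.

1.0078 × 10^10 in²

1 km² = 1.55000 × 10^9 square inches.
Then 6.5021 × 1.55000 × 10^9 ≈ 1.0078 × 10^10 in².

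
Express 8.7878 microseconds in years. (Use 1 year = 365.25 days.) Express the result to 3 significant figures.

2.78 × 10^-13 years

1 μs = 3.16881 × 10^-14 yr.
8.7878 × 3.16881 × 10^-14 ≈ 2.78 × 10^-13 yr.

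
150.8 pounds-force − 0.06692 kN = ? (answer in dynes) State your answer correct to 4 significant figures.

6.039e+7 dyn

150.8 lbf = 6.70792e+7 dyn and 0.06692 kN = 6.69200e+6 dyn.
6.70792e+7 − 6.69200e+6 ≈ 6.039e+7 dyn.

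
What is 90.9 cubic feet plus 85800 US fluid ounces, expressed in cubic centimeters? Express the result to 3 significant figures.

5.11e+6 cubic centimeters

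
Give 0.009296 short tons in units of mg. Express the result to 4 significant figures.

1 short ton = 9.07185 × 10^8 mg.
0.009296 × 9.07185 × 10^8 ≈ 8.433 × 10^6 mg.

8.433 × 10^6 mg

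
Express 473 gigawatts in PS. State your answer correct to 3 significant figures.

6.43 × 10^8 PS

1 GW = 1.35962 × 10^6 PS.
So 473 × 1.35962 × 10^6 ≈ 6.43 × 10^8 PS.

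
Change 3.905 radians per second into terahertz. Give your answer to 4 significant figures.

6.215e-13 THz

1 radian per second = 1.59155e-13 THz.
Then 3.905 × 1.59155e-13 ≈ 6.215e-13 THz.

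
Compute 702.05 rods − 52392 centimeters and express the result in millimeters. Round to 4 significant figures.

3.007e+6 millimeters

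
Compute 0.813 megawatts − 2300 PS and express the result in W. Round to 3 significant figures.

0.813 MW = 813000 W and 2300 PS = 1.69165 × 10^6 W.
813000 − 1.69165 × 10^6 ≈ -879000 W.

-879000 watts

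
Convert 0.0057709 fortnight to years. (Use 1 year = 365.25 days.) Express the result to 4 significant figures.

1 fortnight = 0.0383299 years.
So 0.0057709 × 0.0383299 ≈ 0.0002212 yr.

0.0002212 years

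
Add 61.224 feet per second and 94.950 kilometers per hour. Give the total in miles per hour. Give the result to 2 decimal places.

61.224 ft/s = 41.7436 mph and 94.950 km/h = 58.9992 mph.
41.7436 + 58.9992 ≈ 100.74 mph.

100.74 mph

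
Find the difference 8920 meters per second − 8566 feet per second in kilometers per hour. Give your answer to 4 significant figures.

22710 km/h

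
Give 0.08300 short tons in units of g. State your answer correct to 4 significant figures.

75300 g

1 short ton = 907185 g.
Then 0.08300 × 907185 ≈ 75300 g.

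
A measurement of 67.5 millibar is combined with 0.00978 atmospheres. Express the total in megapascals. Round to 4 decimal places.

0.0077 megapascals

67.5 mbar = 0.006750000 MPa and 0.00978 atm = 0.0009909585 MPa.
0.006750000 + 0.0009909585 ≈ 0.0077 MPa.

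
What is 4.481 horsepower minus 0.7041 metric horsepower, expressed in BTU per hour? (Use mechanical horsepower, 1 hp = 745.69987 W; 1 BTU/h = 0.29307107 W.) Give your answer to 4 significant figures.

9635 BTU per hour

4.481 hp = 11401.6 BTU/h and 0.7041 PS = 1767.03 BTU/h.
11401.6 − 1767.03 ≈ 9635 BTU/h.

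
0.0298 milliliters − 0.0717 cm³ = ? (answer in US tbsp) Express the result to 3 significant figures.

-0.00283 US tbsp

0.0298 mL = 0.00201532 US tbsp and 0.0717 cm³ = 0.00484893 US tbsp.
0.00201532 − 0.00484893 ≈ -0.00283 US tbsp.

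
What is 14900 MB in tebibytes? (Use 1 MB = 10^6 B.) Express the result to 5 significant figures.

0.013551 TiB

1 MB = 9.09495 × 10^-7 tebibytes.
Then 14900 × 9.09495 × 10^-7 ≈ 0.013551 TiB.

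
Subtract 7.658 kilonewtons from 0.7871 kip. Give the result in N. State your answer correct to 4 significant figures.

-4157 newtons

0.7871 kip = 3501.20 N and 7.658 kN = 7658.00 N.
3501.20 − 7658.00 ≈ -4157 N.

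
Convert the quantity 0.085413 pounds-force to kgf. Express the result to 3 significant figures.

0.0387 kgf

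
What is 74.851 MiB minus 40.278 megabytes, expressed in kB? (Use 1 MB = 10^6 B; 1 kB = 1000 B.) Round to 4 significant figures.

38210 kB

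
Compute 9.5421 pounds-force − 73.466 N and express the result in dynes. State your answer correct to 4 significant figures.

-3.102 × 10^6 dyn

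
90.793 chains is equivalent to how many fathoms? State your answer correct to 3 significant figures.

1 chain = 11.0000 fathom.
Thus 90.793 × 11.0000 ≈ 999 fathom.

999 fathoms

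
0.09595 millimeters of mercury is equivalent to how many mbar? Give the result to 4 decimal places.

0.1279 mbar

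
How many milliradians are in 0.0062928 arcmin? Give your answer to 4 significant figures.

1 arcmin = 0.290888 mrad.
Thus 0.0062928 × 0.290888 ≈ 0.001831 mrad.

0.001831 milliradians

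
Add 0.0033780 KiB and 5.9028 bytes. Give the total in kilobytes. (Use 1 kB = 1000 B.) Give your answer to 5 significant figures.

0.0033780 KiB = 0.00345907 kB and 5.9028 B = 0.00590280 kB.
0.00345907 + 0.00590280 ≈ 0.0093619 kB.

0.0093619 kB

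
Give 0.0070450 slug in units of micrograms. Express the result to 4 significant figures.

1.028 × 10^8 μg

1 slug = 1.45939 × 10^10 μg.
Thus 0.0070450 × 1.45939 × 10^10 ≈ 1.028 × 10^8 μg.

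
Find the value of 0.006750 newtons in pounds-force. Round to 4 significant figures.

1 newton = 0.224809 pounds-force.
0.006750 × 0.224809 ≈ 0.001517 lbf.

0.001517 pounds-force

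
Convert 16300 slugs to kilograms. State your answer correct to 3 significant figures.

1 slug = 14.5939 kilograms.
Then 16300 × 14.5939 ≈ 238000 kg.

238000 kilograms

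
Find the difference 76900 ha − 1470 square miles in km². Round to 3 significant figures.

-3040 km²

76900 ha = 769.000 km² and 1470 mi² = 3807.28 km².
769.000 − 3807.28 ≈ -3040 km².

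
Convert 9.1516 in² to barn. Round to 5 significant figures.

1 square inch = 6.45160 × 10^24 barns.
Thus 9.1516 × 6.45160 × 10^24 ≈ 5.9042 × 10^25 barn.

5.9042 × 10^25 barn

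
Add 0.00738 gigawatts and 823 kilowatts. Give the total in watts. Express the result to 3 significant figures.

0.00738 GW = 7.38000e+6 W and 823 kW = 823000 W.
7.38000e+6 + 823000 ≈ 8.20e+6 W.

8.20e+6 watts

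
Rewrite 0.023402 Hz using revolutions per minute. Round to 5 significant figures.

1.4041 rpm

1 hertz = 60.0000 rpm.
So 0.023402 × 60.0000 ≈ 1.4041 rpm.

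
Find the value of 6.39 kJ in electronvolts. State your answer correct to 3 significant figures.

3.99e+22 eV

1 kJ = 6.24151e+21 eV.
So 6.39 × 6.24151e+21 ≈ 3.99e+22 eV.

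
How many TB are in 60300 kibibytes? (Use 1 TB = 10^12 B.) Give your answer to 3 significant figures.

1 KiB = 1.02400e-9 terabytes.
So 60300 × 1.02400e-9 ≈ 6.17e-5 TB.

6.17e-5 terabytes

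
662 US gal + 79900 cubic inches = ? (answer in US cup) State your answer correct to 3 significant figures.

662 US gal = 10592.0 US cup and 79900 in³ = 5534.20 US cup.
10592.0 + 5534.20 ≈ 16100 US cup.

16100 US cups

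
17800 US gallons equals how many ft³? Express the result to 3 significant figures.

2380 ft³

1 US gallon = 0.133681 ft³.
17800 × 0.133681 ≈ 2380 ft³.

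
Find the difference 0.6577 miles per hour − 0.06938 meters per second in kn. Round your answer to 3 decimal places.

0.437 knots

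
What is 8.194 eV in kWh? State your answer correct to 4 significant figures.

3.647 × 10^-25 kilowatt-hours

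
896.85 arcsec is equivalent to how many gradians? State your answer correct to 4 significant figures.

1 arcsec = 0.000308642 grad.
Then 896.85 × 0.000308642 ≈ 0.2768 grad.

0.2768 grad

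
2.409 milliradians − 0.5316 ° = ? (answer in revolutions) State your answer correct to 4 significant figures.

2.409 mrad = 0.000383404 rev and 0.5316 ° = 0.00147667 rev.
0.000383404 − 0.00147667 ≈ -0.001093 rev.

-0.001093 rev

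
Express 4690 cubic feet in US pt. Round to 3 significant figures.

281000 US pints

1 cubic foot = 59.8442 US pints.
4690 × 59.8442 ≈ 281000 US pt.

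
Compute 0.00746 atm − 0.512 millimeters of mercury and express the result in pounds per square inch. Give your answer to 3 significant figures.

0.0997 psi

0.00746 atm = 0.109632 psi and 0.512 mmHg = 0.00990043 psi.
0.109632 − 0.00990043 ≈ 0.0997 psi.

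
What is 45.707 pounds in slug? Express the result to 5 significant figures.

1.4206 slugs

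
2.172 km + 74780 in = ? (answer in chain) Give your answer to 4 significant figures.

202.4 chains

2.172 km = 107.969 chain and 74780 in = 94.4192 chain.
107.969 + 94.4192 ≈ 202.4 chain.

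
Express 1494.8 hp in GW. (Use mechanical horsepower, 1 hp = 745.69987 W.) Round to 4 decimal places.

1 hp = 7.45700e-7 GW.
Thus 1494.8 × 7.45700e-7 ≈ 0.0011 GW.

0.0011 GW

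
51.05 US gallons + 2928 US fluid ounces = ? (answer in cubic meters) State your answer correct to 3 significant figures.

0.280 cubic meters

51.05 US gal = 0.193245 m³ and 2928 US fl oz = 0.0865913 m³.
0.193245 + 0.0865913 ≈ 0.280 m³.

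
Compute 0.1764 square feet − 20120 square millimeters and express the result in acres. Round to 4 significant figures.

0.1764 ft² = 4.04959e-6 acre and 20120 mm² = 4.97176e-6 acre.
4.04959e-6 − 4.97176e-6 ≈ -9.222e-7 acre.

-9.222e-7 acre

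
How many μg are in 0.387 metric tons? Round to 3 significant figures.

1 metric ton = 1.00000e+12 micrograms.
Thus 0.387 × 1.00000e+12 ≈ 3.87e+11 μg.

3.87e+11 μg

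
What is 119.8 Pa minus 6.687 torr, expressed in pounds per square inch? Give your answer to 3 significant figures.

-0.112 psi

119.8 Pa = 0.0173755 psi and 6.687 torr = 0.129305 psi.
0.0173755 − 0.129305 ≈ -0.112 psi.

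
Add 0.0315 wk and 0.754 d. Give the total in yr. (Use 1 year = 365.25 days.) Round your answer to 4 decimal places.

0.0315 wk = 0.000603696 yr and 0.754 d = 0.00206434 yr.
0.000603696 + 0.00206434 ≈ 0.0027 yr.

0.0027 yr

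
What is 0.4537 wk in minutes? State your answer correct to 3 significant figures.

4570 minutes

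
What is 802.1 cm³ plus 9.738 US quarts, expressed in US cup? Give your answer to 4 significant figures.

42.34 US cups

802.1 cm³ = 3.39028 US cup and 9.738 US qt = 38.9520 US cup.
3.39028 + 38.9520 ≈ 42.34 US cup.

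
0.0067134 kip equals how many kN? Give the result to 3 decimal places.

1 kip = 4.44822 kilonewtons.
Thus 0.0067134 × 4.44822 ≈ 0.030 kN.

0.030 kilonewtons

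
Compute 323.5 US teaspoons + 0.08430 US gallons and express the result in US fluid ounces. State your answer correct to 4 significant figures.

64.71 US fl oz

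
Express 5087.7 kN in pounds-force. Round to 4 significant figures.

1.144 × 10^6 pounds-force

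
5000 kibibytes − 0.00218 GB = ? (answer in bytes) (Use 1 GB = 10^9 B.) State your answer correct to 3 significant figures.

2.94e+6 bytes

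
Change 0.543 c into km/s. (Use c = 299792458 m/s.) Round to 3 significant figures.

163000 kilometers per second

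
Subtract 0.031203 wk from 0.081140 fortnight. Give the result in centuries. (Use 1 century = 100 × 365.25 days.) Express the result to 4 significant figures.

2.512 × 10^-5 centuries

0.081140 fortnight = 3.11009 × 10^-5 century and 0.031203 wk = 5.98004 × 10^-6 century.
3.11009 × 10^-5 − 5.98004 × 10^-6 ≈ 2.512 × 10^-5 century.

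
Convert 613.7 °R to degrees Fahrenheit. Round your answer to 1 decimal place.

°R = °F + 459.67.
Applying the formula gives 154.0 °F.

154.0 °F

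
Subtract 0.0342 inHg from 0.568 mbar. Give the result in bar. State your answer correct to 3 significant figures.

-0.000590 bar

0.568 mbar = 0.000568000 bar and 0.0342 inHg = 0.00115814 bar.
0.000568000 − 0.00115814 ≈ -0.000590 bar.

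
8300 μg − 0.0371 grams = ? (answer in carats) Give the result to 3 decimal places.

-0.144 ct

8300 μg = 0.0415000 ct and 0.0371 g = 0.185500 ct.
0.0415000 − 0.185500 ≈ -0.144 ct.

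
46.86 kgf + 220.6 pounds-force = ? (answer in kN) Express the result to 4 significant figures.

1.441 kilonewtons

46.86 kgf = 0.459540 kN and 220.6 lbf = 0.981278 kN.
0.459540 + 0.981278 ≈ 1.441 kN.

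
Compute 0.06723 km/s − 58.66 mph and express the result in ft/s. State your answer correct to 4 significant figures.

134.5 feet per second

0.06723 km/s = 220.571 ft/s and 58.66 mph = 86.0347 ft/s.
220.571 − 86.0347 ≈ 134.5 ft/s.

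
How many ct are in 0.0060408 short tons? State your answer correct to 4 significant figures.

27400 ct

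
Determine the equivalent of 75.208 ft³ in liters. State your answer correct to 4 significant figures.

2130 L

1 ft³ = 28.3168 liters.
So 75.208 × 28.3168 ≈ 2130 L.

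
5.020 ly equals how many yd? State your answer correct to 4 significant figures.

5.194 × 10^16 yards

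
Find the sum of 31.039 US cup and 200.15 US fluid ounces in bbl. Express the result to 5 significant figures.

31.039 US cup = 0.0461890 bbl and 200.15 US fl oz = 0.0372303 bbl.
0.0461890 + 0.0372303 ≈ 0.083419 bbl.

0.083419 bbl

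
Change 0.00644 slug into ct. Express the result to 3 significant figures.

470 ct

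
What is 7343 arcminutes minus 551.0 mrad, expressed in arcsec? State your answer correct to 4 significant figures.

7343 arcmin = 440580 arcsec and 551.0 mrad = 113652 arcsec.
440580 − 113652 ≈ 326900 arcsec.

326900 arcseconds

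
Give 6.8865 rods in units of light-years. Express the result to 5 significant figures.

3.6608 × 10^-15 ly

1 rod = 5.31587 × 10^-16 ly.
Thus 6.8865 × 5.31587 × 10^-16 ≈ 3.6608 × 10^-15 ly.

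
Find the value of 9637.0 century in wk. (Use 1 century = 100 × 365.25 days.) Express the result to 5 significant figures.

5.0284e+7 weeks

1 century = 5217.857 wk.
Then 9637.0 × 5217.857 ≈ 5.0284e+7 wk.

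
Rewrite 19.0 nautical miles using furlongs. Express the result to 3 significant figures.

175 furlongs

1 nautical mile = 9.20624 furlongs.
Then 19.0 × 9.20624 ≈ 175 furlong.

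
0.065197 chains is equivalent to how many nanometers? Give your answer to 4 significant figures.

1.312e+9 nanometers

1 chain = 2.01168e+10 nm.
0.065197 × 2.01168e+10 ≈ 1.312e+9 nm.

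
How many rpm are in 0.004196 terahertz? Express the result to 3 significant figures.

2.52 × 10^11 revolutions per minute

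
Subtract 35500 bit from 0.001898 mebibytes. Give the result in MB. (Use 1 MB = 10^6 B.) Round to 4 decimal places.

-0.0024 MB

0.001898 MiB = 0.00199020 MB and 35500 bit = 0.00443750 MB.
0.00199020 − 0.00443750 ≈ -0.0024 MB.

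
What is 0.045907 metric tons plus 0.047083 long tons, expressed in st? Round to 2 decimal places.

0.045907 t = 7.22912 st and 0.047083 long ton = 7.53328 st.
7.22912 + 7.53328 ≈ 14.76 st.

14.76 st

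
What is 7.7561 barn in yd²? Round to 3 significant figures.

9.28 × 10^-28 yd²

1 barn = 1.19599 × 10^-28 square yards.
Thus 7.7561 × 1.19599 × 10^-28 ≈ 9.28 × 10^-28 yd².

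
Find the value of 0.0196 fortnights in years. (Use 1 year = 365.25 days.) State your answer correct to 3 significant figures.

0.000751 yr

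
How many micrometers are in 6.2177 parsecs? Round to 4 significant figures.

1 pc = 3.08568e+22 micrometers.
Then 6.2177 × 3.08568e+22 ≈ 1.919e+23 μm.

1.919e+23 micrometers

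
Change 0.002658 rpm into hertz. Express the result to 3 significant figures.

1 rpm = 0.0166667 Hz.
0.002658 × 0.0166667 ≈ 4.43 × 10^-5 Hz.

4.43 × 10^-5 Hz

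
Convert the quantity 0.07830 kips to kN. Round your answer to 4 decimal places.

0.3483 kilonewtons

1 kip = 4.44822 kN.
Thus 0.07830 × 4.44822 ≈ 0.3483 kN.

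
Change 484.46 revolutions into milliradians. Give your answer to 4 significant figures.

3.044 × 10^6 milliradians

1 revolution = 6283.19 mrad.
Then 484.46 × 6283.19 ≈ 3.044 × 10^6 mrad.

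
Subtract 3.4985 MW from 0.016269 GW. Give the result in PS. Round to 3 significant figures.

17400 PS

0.016269 GW = 22119.7 PS and 3.4985 MW = 4756.64 PS.
22119.7 − 4756.64 ≈ 17400 PS.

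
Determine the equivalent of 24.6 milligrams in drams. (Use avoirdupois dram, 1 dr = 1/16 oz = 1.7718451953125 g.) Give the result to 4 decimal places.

1 milligram = 0.000564383 drams.
Then 24.6 × 0.000564383 ≈ 0.0139 dr.

0.0139 drams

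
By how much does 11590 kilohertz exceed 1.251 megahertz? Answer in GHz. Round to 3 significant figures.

11590 kHz = 0.0115900 GHz and 1.251 MHz = 0.00125100 GHz.
0.0115900 − 0.00125100 ≈ 0.0103 GHz.

0.0103 gigahertz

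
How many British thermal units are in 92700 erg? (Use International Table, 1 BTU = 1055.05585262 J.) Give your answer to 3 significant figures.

1 erg = 9.47817 × 10^-11 British thermal units.
So 92700 × 9.47817 × 10^-11 ≈ 8.79 × 10^-6 BTU.

8.79 × 10^-6 BTU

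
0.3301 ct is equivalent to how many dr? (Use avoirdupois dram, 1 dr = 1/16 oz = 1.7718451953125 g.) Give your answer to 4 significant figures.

1 carat = 0.112877 drams.
Thus 0.3301 × 0.112877 ≈ 0.03726 dr.

0.03726 dr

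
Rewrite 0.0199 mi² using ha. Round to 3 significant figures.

1 mi² = 258.999 ha.
Then 0.0199 × 258.999 ≈ 5.15 ha.

5.15 hectares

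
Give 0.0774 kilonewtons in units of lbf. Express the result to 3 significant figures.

17.4 lbf

1 kilonewton = 224.809 lbf.
0.0774 × 224.809 ≈ 17.4 lbf.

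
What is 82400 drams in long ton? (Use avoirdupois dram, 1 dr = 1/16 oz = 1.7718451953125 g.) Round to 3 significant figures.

1 dr = 1.74386e-6 long tons.
So 82400 × 1.74386e-6 ≈ 0.144 long ton.

0.144 long ton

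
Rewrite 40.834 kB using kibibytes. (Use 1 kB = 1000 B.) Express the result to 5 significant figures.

39.877 KiB

1 kB = 0.9765625 KiB.
Thus 40.834 × 0.9765625 ≈ 39.877 KiB.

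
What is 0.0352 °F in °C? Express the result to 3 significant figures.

°F = °C × 9/5 + 32.
Applying the formula gives -17.8 °C.

-17.8 °C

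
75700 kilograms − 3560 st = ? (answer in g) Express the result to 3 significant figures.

5.31 × 10^7 g

75700 kg = 7.57000 × 10^7 g and 3560 st = 2.26070 × 10^7 g.
7.57000 × 10^7 − 2.26070 × 10^7 ≈ 5.31 × 10^7 g.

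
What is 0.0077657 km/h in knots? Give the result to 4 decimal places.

1 kilometer per hour = 0.539957 kn.
0.0077657 × 0.539957 ≈ 0.0042 kn.

0.0042 knots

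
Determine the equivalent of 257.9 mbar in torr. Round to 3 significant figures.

1 millibar = 0.750062 torr.
So 257.9 × 0.750062 ≈ 193 torr.

193 torr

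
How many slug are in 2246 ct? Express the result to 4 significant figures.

1 carat = 1.37044 × 10^-5 slugs.
2246 × 1.37044 × 10^-5 ≈ 0.03078 slug.

0.03078 slug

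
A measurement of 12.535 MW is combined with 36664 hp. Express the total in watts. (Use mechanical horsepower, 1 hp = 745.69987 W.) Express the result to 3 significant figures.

3.99 × 10^7 W

12.535 MW = 1.25350 × 10^7 W and 36664 hp = 2.73403 × 10^7 W.
1.25350 × 10^7 + 2.73403 × 10^7 ≈ 3.99 × 10^7 W.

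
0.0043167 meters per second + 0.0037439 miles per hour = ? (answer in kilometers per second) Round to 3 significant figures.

0.0043167 m/s = 4.31670 × 10^-6 km/s and 0.0037439 mph = 1.67367 × 10^-6 km/s.
4.31670 × 10^-6 + 1.67367 × 10^-6 ≈ 5.99 × 10^-6 km/s.

5.99 × 10^-6 km/s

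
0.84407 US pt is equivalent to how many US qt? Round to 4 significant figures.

1 US pint = 0.500000 US qt.
Then 0.84407 × 0.500000 ≈ 0.4220 US qt.

0.4220 US qt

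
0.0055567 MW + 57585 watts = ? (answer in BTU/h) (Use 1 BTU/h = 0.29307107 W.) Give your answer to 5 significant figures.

215450 BTU per hour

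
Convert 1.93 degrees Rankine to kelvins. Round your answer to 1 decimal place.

°R = K × 9/5.
Applying the formula gives 1.1 K.

1.1 K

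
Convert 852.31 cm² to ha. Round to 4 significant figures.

1 cm² = 1.00000 × 10^-8 ha.
So 852.31 × 1.00000 × 10^-8 ≈ 8.523 × 10^-6 ha.

8.523 × 10^-6 ha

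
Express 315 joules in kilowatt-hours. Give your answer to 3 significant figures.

1 joule = 2.77778 × 10^-7 kilowatt-hours.
Then 315 × 2.77778 × 10^-7 ≈ 8.75 × 10^-5 kWh.

8.75 × 10^-5 kilowatt-hours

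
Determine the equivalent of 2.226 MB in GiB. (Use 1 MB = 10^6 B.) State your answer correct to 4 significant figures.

0.002073 gibibytes

1 megabyte = 0.000931323 gibibytes.
Thus 2.226 × 0.000931323 ≈ 0.002073 GiB.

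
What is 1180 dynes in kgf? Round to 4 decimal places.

0.0012 kilograms-force

1 dyne = 1.01972e-6 kgf.
Thus 1180 × 1.01972e-6 ≈ 0.0012 kgf.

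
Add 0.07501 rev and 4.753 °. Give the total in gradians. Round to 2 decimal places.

35.29 gradians

0.07501 rev = 30.0040 grad and 4.753 ° = 5.28111 grad.
30.0040 + 5.28111 ≈ 35.29 grad.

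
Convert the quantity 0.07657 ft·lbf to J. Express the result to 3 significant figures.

1 foot-pound = 1.35582 J.
Then 0.07657 × 1.35582 ≈ 0.104 J.

0.104 J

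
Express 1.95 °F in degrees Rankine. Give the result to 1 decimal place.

°R = °F + 459.67.
Applying the formula gives 461.6 °R.

461.6 °R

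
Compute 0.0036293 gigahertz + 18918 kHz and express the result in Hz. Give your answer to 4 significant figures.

0.0036293 GHz = 3.62930 × 10^6 Hz and 18918 kHz = 1.89180 × 10^7 Hz.
3.62930 × 10^6 + 1.89180 × 10^7 ≈ 2.255 × 10^7 Hz.

2.255 × 10^7 hertz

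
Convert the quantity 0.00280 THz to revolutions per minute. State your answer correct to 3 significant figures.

1.68e+11 rpm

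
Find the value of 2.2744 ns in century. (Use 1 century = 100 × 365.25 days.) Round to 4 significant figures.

7.207 × 10^-19 century

1 ns = 3.16881 × 10^-19 century.
So 2.2744 × 3.16881 × 10^-19 ≈ 7.207 × 10^-19 century.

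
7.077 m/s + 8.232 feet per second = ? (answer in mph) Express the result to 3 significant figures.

21.4 miles per hour

7.077 m/s = 15.8308 mph and 8.232 ft/s = 5.61273 mph.
15.8308 + 5.61273 ≈ 21.4 mph.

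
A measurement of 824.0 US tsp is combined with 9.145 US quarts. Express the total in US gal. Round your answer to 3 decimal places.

824.0 US tsp = 1.07292 US gal and 9.145 US qt = 2.28625 US gal.
1.07292 + 2.28625 ≈ 3.359 US gal.

3.359 US gallons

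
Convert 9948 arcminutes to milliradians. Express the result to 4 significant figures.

1 arcmin = 0.290888 mrad.
9948 × 0.290888 ≈ 2894 mrad.

2894 milliradians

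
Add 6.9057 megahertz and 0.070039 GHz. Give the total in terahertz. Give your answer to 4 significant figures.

6.9057 MHz = 6.90570 × 10^-6 THz and 0.070039 GHz = 7.00390 × 10^-5 THz.
6.90570 × 10^-6 + 7.00390 × 10^-5 ≈ 7.694 × 10^-5 THz.

7.694 × 10^-5 THz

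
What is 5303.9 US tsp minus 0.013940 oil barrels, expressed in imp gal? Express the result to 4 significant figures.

5.263 imp gal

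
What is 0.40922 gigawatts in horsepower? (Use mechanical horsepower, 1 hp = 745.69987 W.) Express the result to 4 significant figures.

1 GW = 1.34102e+6 hp.
Then 0.40922 × 1.34102e+6 ≈ 548800 hp.

548800 hp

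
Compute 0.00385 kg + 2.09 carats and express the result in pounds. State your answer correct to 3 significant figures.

0.00941 lb

0.00385 kg = 0.00848780 lb and 2.09 ct = 0.000921532 lb.
0.00848780 + 0.000921532 ≈ 0.00941 lb.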